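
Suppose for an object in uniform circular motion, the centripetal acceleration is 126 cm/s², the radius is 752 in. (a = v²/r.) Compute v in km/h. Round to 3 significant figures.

17.7 km/h

Rearranging: v = √(a·r).
a = 126 cm/s² = 1.260 m/s²; r = 752 in = 19.10 m.
v = 4.906 m/s
4.906 m/s × (1 km/h / 0.2778 m/s) = 17.66 km/h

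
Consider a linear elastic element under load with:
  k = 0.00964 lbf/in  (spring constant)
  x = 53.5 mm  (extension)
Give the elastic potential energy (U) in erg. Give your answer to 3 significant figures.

U is given directly by: U = ½kx².
k = 0.00964 lbf/in = 1.688 N/m; x = 53.5 mm = 0.05350 m.
U = 0.002416 J  (the unit combination reduces to kg·m²/s² = J)
0.002416 J × (1 erg / 1.000×10^-7 J) = 24161 erg

24200 erg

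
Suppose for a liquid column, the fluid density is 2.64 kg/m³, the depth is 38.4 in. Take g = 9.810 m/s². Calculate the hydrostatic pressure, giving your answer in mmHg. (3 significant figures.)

0.189 mmHg

Directly: P = ρgh.
ρ = 2.64 kg/m³; h = 38.4 in = 0.9754 m; g = 9.810 m/s².
P = 25.26 Pa
25.26 Pa × (1 mmHg / 133.3 Pa) = 0.1895 mmHg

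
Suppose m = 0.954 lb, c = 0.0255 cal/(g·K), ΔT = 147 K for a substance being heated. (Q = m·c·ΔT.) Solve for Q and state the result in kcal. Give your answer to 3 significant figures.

Directly: Q = mcΔT.
m = 0.954 lb = 0.4327 kg; c = 0.0255 cal/(g·K) = 106.7 J/(kg·K); ΔT = 147 K.
Q = 6787 J
6787 J × (1 kcal / 4184 J) = 1.622 kcal

1.62 kcal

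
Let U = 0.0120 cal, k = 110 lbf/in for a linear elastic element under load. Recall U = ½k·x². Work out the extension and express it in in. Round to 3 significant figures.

Rearranging U = ½k·x² for x: x = √(2U/k).
U = 0.0120 cal = 0.05021 J; k = 110 lbf/in = 19264 N/m.
x = 0.002283 m
0.002283 m × (1 in / 0.02540 m) = 0.08989 in

0.0899 in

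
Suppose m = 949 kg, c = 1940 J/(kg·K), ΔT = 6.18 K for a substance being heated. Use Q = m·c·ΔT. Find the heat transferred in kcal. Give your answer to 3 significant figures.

2720 kcal

Directly: Q = mcΔT.
m = 949 kg; c = 1940 J/(kg·K); ΔT = 6.18 K.
Q = 1.138×10^7 J
1.138×10^7 J × (1 kcal / 4184 J) = 2719 kcal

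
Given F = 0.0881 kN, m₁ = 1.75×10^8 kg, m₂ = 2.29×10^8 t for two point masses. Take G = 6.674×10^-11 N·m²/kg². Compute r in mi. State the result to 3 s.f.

3.42 mi

Rearranging F = G·m₁·m₂/r² for r: r = √(G·m₁m₂/F).
F = 0.0881 kN = 88.10 N; m₁ = 1.75×10^8 kg; m₂ = 2.29×10^8 t = 2.290×10^11 kg; G = 6.674×10^-11 N·m²/kg².
r = 5510 m
5510 m × (1 mi / 1609 m) = 3.424 mi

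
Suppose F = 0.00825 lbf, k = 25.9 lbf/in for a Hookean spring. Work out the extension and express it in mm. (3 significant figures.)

From Hooke's law: x = F/k.
F = 0.00825 lbf = 0.03670 N; k = 25.9 lbf/in = 4536 N/m.
x = 8.091×10^-6 m
8.091×10^-6 m × (1 mm / 0.001000 m) = 0.008091 mm

0.00809 mm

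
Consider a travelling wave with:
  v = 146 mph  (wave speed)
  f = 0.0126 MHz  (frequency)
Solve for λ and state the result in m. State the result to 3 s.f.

0.00518 m

Rearranging v = f·λ for λ: λ = v/f.
v = 146 mph = 65.27 m/s; f = 0.0126 MHz = 12600 Hz.
λ = 0.005180 m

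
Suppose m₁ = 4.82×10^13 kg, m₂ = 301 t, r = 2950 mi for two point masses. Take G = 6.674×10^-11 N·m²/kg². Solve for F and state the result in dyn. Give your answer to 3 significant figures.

4.30 dyn

From Newton's law of gravitation: F = Gm₁m₂/r².
m₁ = 4.82×10^13 kg; m₂ = 301 t = 3.010×10^5 kg; r = 2950 mi = 4.748×10^6 m; G = 6.674×10^-11 N·m²/kg².
F = 4.296×10^-5 N  (the unit combination reduces to kg·m/s² = N)
4.296×10^-5 N × (1 dyn / 1.000×10^-5 N) = 4.296 dyn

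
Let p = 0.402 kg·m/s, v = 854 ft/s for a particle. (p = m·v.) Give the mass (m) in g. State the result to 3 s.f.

Rearranging p = m·v for m: m = p/v.
p = 0.402 kg·m/s; v = 854 ft/s = 260.3 m/s.
m = 0.001544 kg
0.001544 kg × (1 g / 0.001000 kg) = 1.544 g

1.54 g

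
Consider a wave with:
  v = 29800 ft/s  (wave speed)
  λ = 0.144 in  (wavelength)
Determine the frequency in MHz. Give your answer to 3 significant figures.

2.48 MHz

Solving v = f·λ for f: f = v/λ.
v = 29800 ft/s = 9083 m/s; λ = 0.144 in = 0.003658 m.
f = 2.483×10^6 Hz
2.483×10^6 Hz × (1 MHz / 1.000×10^6 Hz) = 2.483 MHz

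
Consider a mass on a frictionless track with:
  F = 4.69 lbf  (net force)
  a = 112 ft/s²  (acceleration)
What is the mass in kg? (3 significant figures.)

Rearranging: m = F/a.
F = 4.69 lbf = 20.86 N; a = 112 ft/s² = 34.14 m/s².
m = 0.6111 kg

0.611 kg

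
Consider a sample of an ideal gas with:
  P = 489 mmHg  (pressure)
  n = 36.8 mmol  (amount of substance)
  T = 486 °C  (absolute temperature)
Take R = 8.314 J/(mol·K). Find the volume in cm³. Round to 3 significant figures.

3560 cm³

From the ideal-gas law: V = nRT/P.
P = 489 mmHg = 65194 Pa; n = 36.8 mmol = 0.03680 mol; T = 486 °C = 759.1 K; R = 8.314 J/(mol·K).
V = 0.003563 m³
0.003563 m³ × (1 cm³ / 1.000×10^-6 m³) = 3563 cm³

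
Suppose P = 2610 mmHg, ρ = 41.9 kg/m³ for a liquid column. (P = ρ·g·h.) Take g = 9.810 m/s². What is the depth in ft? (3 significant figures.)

2780 ft

Rearranging: h = P/(ρ·g).
P = 2610 mmHg = 3.480×10^5 Pa; ρ = 41.9 kg/m³; g = 9.810 m/s².
h = 846.6 m
846.6 m × (1 ft / 0.3048 m) = 2777 ft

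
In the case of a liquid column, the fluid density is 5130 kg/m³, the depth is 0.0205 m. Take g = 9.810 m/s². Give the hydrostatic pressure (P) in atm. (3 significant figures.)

P is given directly by: P = ρgh.
ρ = 5130 kg/m³; h = 0.0205 m; g = 9.810 m/s².
P = 1032 Pa  (the unit combination reduces to kg/(m·s²) = Pa)
1032 Pa × (1 atm / 1.013×10^5 Pa) = 0.01018 atm

0.0102 atm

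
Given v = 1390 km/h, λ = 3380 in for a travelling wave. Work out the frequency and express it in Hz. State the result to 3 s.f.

Rearranging v = f·λ for f: f = v/λ.
v = 1390 km/h = 386.1 m/s; λ = 3380 in = 85.85 m.
f = 4.497 Hz

4.50 Hz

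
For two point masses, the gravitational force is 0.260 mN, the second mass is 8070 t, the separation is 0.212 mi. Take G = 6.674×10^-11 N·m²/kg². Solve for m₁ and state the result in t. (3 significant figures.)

56.2 t

From Newton's law of gravitation: m₁ = F·r²/(G·m₂).
F = 0.260 mN = 2.600×10^-4 N; m₂ = 8070 t = 8.070×10^6 kg; r = 0.212 mi = 341.2 m; G = 6.674×10^-11 N·m²/kg².
m₁ = 56193 kg
56193 kg × (1 t / 1000 kg) = 56.19 t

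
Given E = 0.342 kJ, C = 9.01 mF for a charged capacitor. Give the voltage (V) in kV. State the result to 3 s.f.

0.276 kV

Solving E = ½C·V² for V: V = √(2E/C).
E = 0.342 kJ = 342.0 J; C = 9.01 mF = 0.009010 F.
V = 275.5 V
275.5 V × (1 kV / 1000 V) = 0.2755 kV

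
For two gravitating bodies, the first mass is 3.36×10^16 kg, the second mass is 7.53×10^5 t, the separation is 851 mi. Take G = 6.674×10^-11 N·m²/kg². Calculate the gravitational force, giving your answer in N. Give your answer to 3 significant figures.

900 N

Directly: F = Gm₁m₂/r².
m₁ = 3.36×10^16 kg; m₂ = 7.53×10^5 t = 7.530×10^8 kg; r = 851 mi = 1.370×10^6 m; G = 6.674×10^-11 N·m²/kg².
F = 900.3 N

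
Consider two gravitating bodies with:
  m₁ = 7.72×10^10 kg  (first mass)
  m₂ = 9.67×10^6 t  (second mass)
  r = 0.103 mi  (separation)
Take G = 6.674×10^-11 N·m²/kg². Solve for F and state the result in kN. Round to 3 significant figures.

1810 kN

From Newton's law of gravitation: F = Gm₁m₂/r².
m₁ = 7.72×10^10 kg; m₂ = 9.67×10^6 t = 9.670×10^9 kg; r = 0.103 mi = 165.8 m; G = 6.674×10^-11 N·m²/kg².
F = 1.813×10^6 N
1.813×10^6 N × (1 kN / 1000 N) = 1813 kN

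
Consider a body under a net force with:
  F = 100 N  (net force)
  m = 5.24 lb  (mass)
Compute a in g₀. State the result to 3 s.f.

From Newton's second law: a = F/m.
F = 100 N; m = 5.24 lb = 2.377 kg.
a = 42.07 m/s²
42.07 m/s² × (1 g₀ / 9.807 m/s²) = 4.290 g₀

4.29 g₀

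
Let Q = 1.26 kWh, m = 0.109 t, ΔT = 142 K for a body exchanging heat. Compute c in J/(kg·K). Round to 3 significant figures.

Solving Q = m·c·ΔT for c: c = Q/(m·ΔT).
Q = 1.26 kWh = 4.536×10^6 J; m = 0.109 t = 109.0 kg; ΔT = 142 K.
c = 293.1 J/(kg·K)

293 J/(kg·K)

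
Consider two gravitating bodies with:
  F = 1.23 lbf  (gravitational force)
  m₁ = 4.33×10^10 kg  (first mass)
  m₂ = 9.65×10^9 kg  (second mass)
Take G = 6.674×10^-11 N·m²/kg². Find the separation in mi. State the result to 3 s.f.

44.4 mi

Rearranging: r = √(G·m₁m₂/F).
F = 1.23 lbf = 5.471 N; m₁ = 4.33×10^10 kg; m₂ = 9.65×10^9 kg; G = 6.674×10^-11 N·m²/kg².
r = 71393 m
71393 m × (1 mi / 1609 m) = 44.36 mi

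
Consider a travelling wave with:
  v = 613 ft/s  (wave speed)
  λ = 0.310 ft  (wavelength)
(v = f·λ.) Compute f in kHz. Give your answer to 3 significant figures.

1.98 kHz

Rearranging: f = v/λ.
v = 613 ft/s = 186.8 m/s; λ = 0.310 ft = 0.09449 m.
f = 1977 Hz
1977 Hz × (1 kHz / 1000 Hz) = 1.977 kHz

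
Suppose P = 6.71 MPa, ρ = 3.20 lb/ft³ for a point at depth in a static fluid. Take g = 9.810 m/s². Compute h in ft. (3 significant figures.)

43800 ft

Rearranging P = ρ·g·h for h: h = P/(ρ·g).
P = 6.71 MPa = 6.710×10^6 Pa; ρ = 3.20 lb/ft³ = 51.26 kg/m³; g = 9.810 m/s².
h = 13344 m
13344 m × (1 ft / 0.3048 m) = 43779 ft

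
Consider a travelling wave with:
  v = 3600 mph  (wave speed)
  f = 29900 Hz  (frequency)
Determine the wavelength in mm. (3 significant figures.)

53.8 mm

Rearranging v = f·λ for λ: λ = v/f.
v = 3600 mph = 1609 m/s; f = 29900 Hz.
λ = 0.05382 m
0.05382 m × (1 mm / 0.001000 m) = 53.82 mm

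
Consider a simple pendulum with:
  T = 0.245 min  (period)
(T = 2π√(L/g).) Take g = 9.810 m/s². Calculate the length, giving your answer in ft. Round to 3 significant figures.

Rearranging T = 2π√(L/g) for L: L = g·(T/2π)².
T = 0.245 min = 14.70 s; g = 9.810 m/s².
L = 53.70 m
53.70 m × (1 ft / 0.3048 m) = 176.2 ft

176 ft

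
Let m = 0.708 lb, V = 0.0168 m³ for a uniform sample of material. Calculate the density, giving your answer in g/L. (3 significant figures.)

19.1 g/L

ρ is given directly by: ρ = m/V.
m = 0.708 lb = 0.3211 kg; V = 0.0168 m³.
ρ = 19.12 kg/m³
Since 1 g/L = 1 kg/m³, 19.12 g/L.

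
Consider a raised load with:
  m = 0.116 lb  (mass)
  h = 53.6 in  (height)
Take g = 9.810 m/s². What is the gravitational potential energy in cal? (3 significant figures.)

0.168 cal

PE is given directly by: PE = mgh.
m = 0.116 lb = 0.05262 kg; h = 53.6 in = 1.361 m; g = 9.810 m/s².
PE = 0.7027 J
0.7027 J × (1 cal / 4.184 J) = 0.1680 cal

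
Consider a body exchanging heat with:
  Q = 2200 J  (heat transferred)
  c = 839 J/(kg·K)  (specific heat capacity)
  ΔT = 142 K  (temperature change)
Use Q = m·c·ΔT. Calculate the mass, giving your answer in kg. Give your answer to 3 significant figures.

0.0185 kg

Solving Q = m·c·ΔT for m: m = Q/(c·ΔT).
Q = 2200 J; c = 839 J/(kg·K); ΔT = 142 K.
m = 0.01847 kg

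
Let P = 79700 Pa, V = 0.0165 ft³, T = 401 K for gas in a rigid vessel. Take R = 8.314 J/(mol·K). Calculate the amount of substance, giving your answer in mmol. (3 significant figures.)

11.2 mmol

From the ideal-gas law: n = PV/(RT).
P = 79700 Pa; V = 0.0165 ft³ = 4.672×10^-4 m³; T = 401 K; R = 8.314 J/(mol·K).
n = 0.01117 mol
0.01117 mol × (1 mmol / 0.001000 mol) = 11.17 mmol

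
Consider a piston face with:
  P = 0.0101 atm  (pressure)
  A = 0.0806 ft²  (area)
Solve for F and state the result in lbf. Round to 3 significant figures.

Rearranging: F = P·A.
P = 0.0101 atm = 1023 Pa; A = 0.0806 ft² = 0.007488 m².
F = 7.663 N
7.663 N × (1 lbf / 4.448 N) = 1.723 lbf

1.72 lbf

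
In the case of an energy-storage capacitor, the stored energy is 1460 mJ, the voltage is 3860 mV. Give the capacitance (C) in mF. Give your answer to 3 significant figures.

Solving E = ½C·V² for C: C = 2E/V².
E = 1460 mJ = 1.460 J; V = 3860 mV = 3.860 V.
C = 0.1960 F
0.1960 F × (1 mF / 0.001000 F) = 196.0 mF

196 mF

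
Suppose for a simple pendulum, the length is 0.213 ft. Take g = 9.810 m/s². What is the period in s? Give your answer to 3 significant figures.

0.511 s

Directly: T = 2π√(L/g).
L = 0.213 ft = 0.06492 m; g = 9.810 m/s².
T = 0.5111 s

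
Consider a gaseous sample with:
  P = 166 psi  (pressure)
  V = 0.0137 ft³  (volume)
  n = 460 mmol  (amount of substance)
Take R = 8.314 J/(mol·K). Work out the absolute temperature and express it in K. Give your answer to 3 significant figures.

Rearranging PV = nRT for T: T = PV/(nR).
P = 166 psi = 1.145×10^6 Pa; V = 0.0137 ft³ = 3.879×10^-4 m³; n = 460 mmol = 0.4600 mol; R = 8.314 J/(mol·K).
T = 116.1 K

116 K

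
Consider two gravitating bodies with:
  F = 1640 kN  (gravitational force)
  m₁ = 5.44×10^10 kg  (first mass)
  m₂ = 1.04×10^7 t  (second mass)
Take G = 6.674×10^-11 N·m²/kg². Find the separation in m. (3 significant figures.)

152 m

From Newton's law of gravitation: r = √(G·m₁m₂/F).
F = 1640 kN = 1.640×10^6 N; m₁ = 5.44×10^10 kg; m₂ = 1.04×10^7 t = 1.040×10^10 kg; G = 6.674×10^-11 N·m²/kg².
r = 151.7 m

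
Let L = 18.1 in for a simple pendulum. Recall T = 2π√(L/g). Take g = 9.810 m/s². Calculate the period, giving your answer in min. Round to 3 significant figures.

0.0227 min

T is given directly by: T = 2π√(L/g).
L = 18.1 in = 0.4597 m; g = 9.810 m/s².
T = 1.360 s
1.360 s × (1 min / 60.00 s) = 0.02267 min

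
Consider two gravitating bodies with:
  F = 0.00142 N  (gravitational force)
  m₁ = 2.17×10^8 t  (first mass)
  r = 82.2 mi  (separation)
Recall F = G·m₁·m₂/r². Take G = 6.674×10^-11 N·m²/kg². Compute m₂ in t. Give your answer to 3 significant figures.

From Newton's law of gravitation: m₂ = F·r²/(G·m₁).
F = 0.00142 N; m₁ = 2.17×10^8 t = 2.170×10^11 kg; r = 82.2 mi = 1.323×10^5 m; G = 6.674×10^-11 N·m²/kg².
m₂ = 1.716×10^6 kg
1.716×10^6 kg × (1 t / 1000 kg) = 1716 t

1720 t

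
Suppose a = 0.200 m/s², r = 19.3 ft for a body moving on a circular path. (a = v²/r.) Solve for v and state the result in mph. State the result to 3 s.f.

2.43 mph

Solving a = v²/r for v: v = √(a·r).
a = 0.200 m/s²; r = 19.3 ft = 5.883 m.
v = 1.085 m/s
1.085 m/s × (1 mph / 0.4470 m/s) = 2.426 mph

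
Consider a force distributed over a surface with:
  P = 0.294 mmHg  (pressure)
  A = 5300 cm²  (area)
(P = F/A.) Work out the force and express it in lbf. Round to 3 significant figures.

Rearranging: F = P·A.
P = 0.294 mmHg = 39.20 Pa; A = 5300 cm² = 0.5300 m².
F = 20.77 N
20.77 N × (1 lbf / 4.448 N) = 4.670 lbf

4.67 lbf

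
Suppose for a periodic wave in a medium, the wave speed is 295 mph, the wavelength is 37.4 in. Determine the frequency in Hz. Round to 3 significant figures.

Rearranging v = f·λ for f: f = v/λ.
v = 295 mph = 131.9 m/s; λ = 37.4 in = 0.9500 m.
f = 138.8 Hz

139 Hz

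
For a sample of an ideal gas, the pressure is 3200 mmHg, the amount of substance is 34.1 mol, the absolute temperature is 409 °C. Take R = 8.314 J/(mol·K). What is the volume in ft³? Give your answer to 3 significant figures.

Rearranging: V = nRT/P.
P = 3200 mmHg = 4.266×10^5 Pa; n = 34.1 mol; T = 409 °C = 682.1 K; R = 8.314 J/(mol·K).
V = 0.4533 m³
0.4533 m³ × (1 ft³ / 0.02832 m³) = 16.01 ft³

16.0 ft³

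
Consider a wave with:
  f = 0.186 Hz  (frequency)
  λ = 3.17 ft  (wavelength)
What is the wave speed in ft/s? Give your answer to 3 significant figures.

Directly: v = fλ.
f = 0.186 Hz; λ = 3.17 ft = 0.9662 m.
v = 0.1797 m/s
0.1797 m/s × (1 ft/s / 0.3048 m/s) = 0.5896 ft/s

0.590 ft/s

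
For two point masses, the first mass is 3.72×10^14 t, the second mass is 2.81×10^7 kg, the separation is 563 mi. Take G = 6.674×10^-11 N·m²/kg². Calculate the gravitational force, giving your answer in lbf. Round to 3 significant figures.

From Newton's law of gravitation: F = Gm₁m₂/r².
m₁ = 3.72×10^14 t = 3.720×10^17 kg; m₂ = 2.81×10^7 kg; r = 563 mi = 9.061×10^5 m; G = 6.674×10^-11 N·m²/kg².
F = 849.8 N  (the unit combination reduces to kg·m/s² = N)
849.8 N × (1 lbf / 4.448 N) = 191.0 lbf

191 lbf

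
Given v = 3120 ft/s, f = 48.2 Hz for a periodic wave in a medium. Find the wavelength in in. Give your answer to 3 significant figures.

Rearranging: λ = v/f.
v = 3120 ft/s = 951.0 m/s; f = 48.2 Hz.
λ = 19.73 m
19.73 m × (1 in / 0.02540 m) = 776.8 in

777 in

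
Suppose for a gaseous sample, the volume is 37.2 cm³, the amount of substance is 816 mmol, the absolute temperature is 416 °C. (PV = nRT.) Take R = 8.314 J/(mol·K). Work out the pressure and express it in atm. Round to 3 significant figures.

From the ideal-gas law: P = nRT/V.
V = 37.2 cm³ = 3.720×10^-5 m³; n = 816 mmol = 0.8160 mol; T = 416 °C = 689.1 K; R = 8.314 J/(mol·K).
P = 1.257×10^8 Pa  (the unit combination reduces to kg/(m·s²) = Pa)
1.257×10^8 Pa × (1 atm / 1.013×10^5 Pa) = 1240 atm

1240 atm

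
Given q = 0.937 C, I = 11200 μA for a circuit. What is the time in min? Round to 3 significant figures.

1.39 min

Rearranging: t = q/I.
q = 0.937 C; I = 11200 μA = 0.01120 A.
t = 83.66 s
83.66 s × (1 min / 60.00 s) = 1.394 min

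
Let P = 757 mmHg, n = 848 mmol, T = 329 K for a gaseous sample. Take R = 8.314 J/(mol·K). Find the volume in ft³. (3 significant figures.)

From the ideal-gas law: V = nRT/P.
P = 757 mmHg = 1.009×10^5 Pa; n = 848 mmol = 0.8480 mol; T = 329 K; R = 8.314 J/(mol·K).
V = 0.02298 m³
0.02298 m³ × (1 ft³ / 0.02832 m³) = 0.8116 ft³

0.812 ft³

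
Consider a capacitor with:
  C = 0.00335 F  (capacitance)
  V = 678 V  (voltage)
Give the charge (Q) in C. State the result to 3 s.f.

Rearranging: Q = CV.
C = 0.00335 F; V = 678 V.
Q = 2.271 C  (the unit combination reduces to A·s = C)

2.27 C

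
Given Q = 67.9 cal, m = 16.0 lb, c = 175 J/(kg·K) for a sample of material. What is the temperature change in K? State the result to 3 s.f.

0.224 K

Rearranging Q = m·c·ΔT for ΔT: ΔT = Q/(m·c).
Q = 67.9 cal = 284.1 J; m = 16.0 lb = 7.257 kg; c = 175 J/(kg·K).
ΔT = 0.2237 K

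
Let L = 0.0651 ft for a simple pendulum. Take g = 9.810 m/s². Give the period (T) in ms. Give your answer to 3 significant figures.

283 ms

Directly: T = 2π√(L/g).
L = 0.0651 ft = 0.01984 m; g = 9.810 m/s².
T = 0.2826 s
0.2826 s × (1 ms / 0.001000 s) = 282.6 ms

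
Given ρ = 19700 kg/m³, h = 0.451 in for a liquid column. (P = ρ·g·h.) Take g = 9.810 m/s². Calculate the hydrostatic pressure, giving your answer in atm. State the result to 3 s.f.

P is given directly by: P = ρgh.
ρ = 19700 kg/m³; h = 0.451 in = 0.01146 m; g = 9.810 m/s².
P = 2214 Pa  (the unit combination reduces to kg/(m·s²) = Pa)
2214 Pa × (1 atm / 1.013×10^5 Pa) = 0.02185 atm

0.0218 atm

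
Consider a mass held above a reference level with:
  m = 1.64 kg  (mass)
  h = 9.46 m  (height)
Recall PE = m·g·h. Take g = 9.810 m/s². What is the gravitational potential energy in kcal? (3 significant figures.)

PE is given directly by: PE = mgh.
m = 1.64 kg; h = 9.46 m; g = 9.810 m/s².
PE = 152.2 J  (the unit combination reduces to kg·m²/s² = J)
152.2 J × (1 kcal / 4184 J) = 0.03638 kcal

0.0364 kcal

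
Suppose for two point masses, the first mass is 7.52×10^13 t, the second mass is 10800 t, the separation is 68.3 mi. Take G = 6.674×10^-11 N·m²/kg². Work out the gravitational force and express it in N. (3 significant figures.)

From Newton's law of gravitation: F = Gm₁m₂/r².
m₁ = 7.52×10^13 t = 7.520×10^16 kg; m₂ = 10800 t = 1.080×10^7 kg; r = 68.3 mi = 1.099×10^5 m; G = 6.674×10^-11 N·m²/kg².
F = 4486 N

4490 N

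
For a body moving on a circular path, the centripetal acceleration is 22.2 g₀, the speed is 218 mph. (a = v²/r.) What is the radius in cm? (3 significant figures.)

4360 cm

Rearranging: r = v²/a.
a = 22.2 g₀ = 217.7 m/s²; v = 218 mph = 97.45 m/s.
r = 43.62 m
43.62 m × (1 cm / 0.01000 m) = 4362 cm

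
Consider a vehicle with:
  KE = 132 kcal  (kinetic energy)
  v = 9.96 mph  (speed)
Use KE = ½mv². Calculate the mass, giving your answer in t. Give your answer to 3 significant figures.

Solving KE = ½mv² for m: m = 2·KE/v².
KE = 132 kcal = 5.523×10^5 J; v = 9.96 mph = 4.453 m/s.
m = 55717 kg
55717 kg × (1 t / 1000 kg) = 55.72 t

55.7 t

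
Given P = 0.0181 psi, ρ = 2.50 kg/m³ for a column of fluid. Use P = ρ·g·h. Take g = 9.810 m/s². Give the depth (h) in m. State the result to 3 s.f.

Rearranging: h = P/(ρ·g).
P = 0.0181 psi = 124.8 Pa; ρ = 2.50 kg/m³; g = 9.810 m/s².
h = 5.088 m

5.09 m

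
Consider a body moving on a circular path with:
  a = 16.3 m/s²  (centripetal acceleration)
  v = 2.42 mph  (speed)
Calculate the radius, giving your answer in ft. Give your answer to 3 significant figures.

0.236 ft

Rearranging a = v²/r for r: r = v²/a.
a = 16.3 m/s²; v = 2.42 mph = 1.082 m/s.
r = 0.07180 m
0.07180 m × (1 ft / 0.3048 m) = 0.2356 ft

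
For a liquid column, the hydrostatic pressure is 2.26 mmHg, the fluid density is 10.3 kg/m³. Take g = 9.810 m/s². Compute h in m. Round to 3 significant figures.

2.98 m

Rearranging: h = P/(ρ·g).
P = 2.26 mmHg = 301.3 Pa; ρ = 10.3 kg/m³; g = 9.810 m/s².
h = 2.982 m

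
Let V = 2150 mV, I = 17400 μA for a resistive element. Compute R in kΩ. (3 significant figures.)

From Ohm's law: R = V/I.
V = 2150 mV = 2.150 V; I = 17400 μA = 0.01740 A.
R = 123.6 Ω
123.6 Ω × (1 kΩ / 1000 Ω) = 0.1236 kΩ

0.124 kΩ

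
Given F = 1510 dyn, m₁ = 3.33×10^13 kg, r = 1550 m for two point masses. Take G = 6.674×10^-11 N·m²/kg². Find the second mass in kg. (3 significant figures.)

16.3 kg

From Newton's law of gravitation: m₂ = F·r²/(G·m₁).
F = 1510 dyn = 0.01510 N; m₁ = 3.33×10^13 kg; r = 1550 m; G = 6.674×10^-11 N·m²/kg².
m₂ = 16.32 kg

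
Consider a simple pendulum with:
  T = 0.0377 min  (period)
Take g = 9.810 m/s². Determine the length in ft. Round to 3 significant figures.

Solving T = 2π√(L/g) for L: L = g·(T/2π)².
T = 0.0377 min = 2.262 s; g = 9.810 m/s².
L = 1.271 m
1.271 m × (1 ft / 0.3048 m) = 4.171 ft

4.17 ft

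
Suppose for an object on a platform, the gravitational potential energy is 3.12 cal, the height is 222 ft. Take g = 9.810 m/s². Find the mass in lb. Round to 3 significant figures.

Rearranging PE = m·g·h for m: m = PE/(g·h).
PE = 3.12 cal = 13.05 J; h = 222 ft = 67.67 m; g = 9.810 m/s².
m = 0.01967 kg
0.01967 kg × (1 lb / 0.4536 kg) = 0.04336 lb

0.0434 lb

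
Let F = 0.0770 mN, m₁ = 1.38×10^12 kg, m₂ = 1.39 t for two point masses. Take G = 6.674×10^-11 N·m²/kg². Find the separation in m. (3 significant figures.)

40800 m

From Newton's law of gravitation: r = √(G·m₁m₂/F).
F = 0.0770 mN = 7.700×10^-5 N; m₁ = 1.38×10^12 kg; m₂ = 1.39 t = 1390 kg; G = 6.674×10^-11 N·m²/kg².
r = 40775 m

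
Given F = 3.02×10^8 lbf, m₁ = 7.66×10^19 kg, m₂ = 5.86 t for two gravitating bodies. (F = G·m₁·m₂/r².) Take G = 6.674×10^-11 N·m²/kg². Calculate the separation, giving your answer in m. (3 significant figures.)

From Newton's law of gravitation: r = √(G·m₁m₂/F).
F = 3.02×10^8 lbf = 1.343×10^9 N; m₁ = 7.66×10^19 kg; m₂ = 5.86 t = 5860 kg; G = 6.674×10^-11 N·m²/kg².
r = 149.3 m

149 m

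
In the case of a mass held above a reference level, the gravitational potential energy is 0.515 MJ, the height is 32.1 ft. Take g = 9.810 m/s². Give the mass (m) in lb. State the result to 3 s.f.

11800 lb

Rearranging: m = PE/(g·h).
PE = 0.515 MJ = 5.150×10^5 J; h = 32.1 ft = 9.784 m; g = 9.810 m/s².
m = 5366 kg
5366 kg × (1 lb / 0.4536 kg) = 11829 lb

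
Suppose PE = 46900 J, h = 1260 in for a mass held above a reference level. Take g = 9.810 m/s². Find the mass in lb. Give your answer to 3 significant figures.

Rearranging PE = m·g·h for m: m = PE/(g·h).
PE = 46900 J; h = 1260 in = 32.00 m; g = 9.810 m/s².
m = 149.4 kg
149.4 kg × (1 lb / 0.4536 kg) = 329.3 lb

329 lb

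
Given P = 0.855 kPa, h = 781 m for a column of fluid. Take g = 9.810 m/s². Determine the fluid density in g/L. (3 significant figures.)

Rearranging P = ρ·g·h for ρ: ρ = P/(g·h).
P = 0.855 kPa = 855.0 Pa; h = 781 m; g = 9.810 m/s².
ρ = 0.1116 kg/m³
Since 1 g/L = 1 kg/m³, 0.1116 g/L.

0.112 g/L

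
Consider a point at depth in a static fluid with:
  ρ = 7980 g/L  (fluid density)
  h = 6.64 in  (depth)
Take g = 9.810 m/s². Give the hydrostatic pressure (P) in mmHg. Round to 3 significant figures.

Directly: P = ρgh.
ρ = 7980 g/L = 7980 kg/m³; h = 6.64 in = 0.1687 m; g = 9.810 m/s².
P = 13203 Pa
13203 Pa × (1 mmHg / 133.3 Pa) = 99.03 mmHg

99.0 mmHg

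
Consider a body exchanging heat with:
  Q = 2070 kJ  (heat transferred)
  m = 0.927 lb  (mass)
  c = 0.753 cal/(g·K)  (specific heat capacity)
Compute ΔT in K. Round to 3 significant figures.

1560 K

Rearranging: ΔT = Q/(m·c).
Q = 2070 kJ = 2.070×10^6 J; m = 0.927 lb = 0.4205 kg; c = 0.753 cal/(g·K) = 3151 J/(kg·K).
ΔT = 1563 K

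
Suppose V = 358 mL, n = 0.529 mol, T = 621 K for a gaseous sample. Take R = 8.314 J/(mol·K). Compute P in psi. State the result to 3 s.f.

From the ideal-gas law: P = nRT/V.
V = 358 mL = 3.580×10^-4 m³; n = 0.529 mol; T = 621 K; R = 8.314 J/(mol·K).
P = 7.629×10^6 Pa
7.629×10^6 Pa × (1 psi / 6895 Pa) = 1107 psi

1110 psi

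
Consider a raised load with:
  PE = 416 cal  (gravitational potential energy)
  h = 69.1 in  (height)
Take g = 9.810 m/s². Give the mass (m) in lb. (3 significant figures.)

Rearranging: m = PE/(g·h).
PE = 416 cal = 1741 J; h = 69.1 in = 1.755 m; g = 9.810 m/s².
m = 101.1 kg
101.1 kg × (1 lb / 0.4536 kg) = 222.9 lb

223 lb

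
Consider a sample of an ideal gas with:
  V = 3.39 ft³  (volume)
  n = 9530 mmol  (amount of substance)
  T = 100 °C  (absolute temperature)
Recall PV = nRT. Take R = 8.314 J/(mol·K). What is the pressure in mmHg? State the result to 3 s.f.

P is given directly by: P = nRT/V.
V = 3.39 ft³ = 0.09599 m³; n = 9530 mmol = 9.530 mol; T = 100 °C = 373.1 K; R = 8.314 J/(mol·K).
P = 3.080×10^5 Pa
3.080×10^5 Pa × (1 mmHg / 133.3 Pa) = 2310 mmHg

2310 mmHg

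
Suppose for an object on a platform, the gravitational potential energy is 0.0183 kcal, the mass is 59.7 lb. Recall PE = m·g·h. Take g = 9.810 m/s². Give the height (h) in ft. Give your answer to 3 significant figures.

0.946 ft

Rearranging: h = PE/(m·g).
PE = 0.0183 kcal = 76.57 J; m = 59.7 lb = 27.08 kg; g = 9.810 m/s².
h = 0.2882 m
0.2882 m × (1 ft / 0.3048 m) = 0.9456 ft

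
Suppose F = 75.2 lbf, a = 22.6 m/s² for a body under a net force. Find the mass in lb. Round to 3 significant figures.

Solving F = m·a for m: m = F/a.
F = 75.2 lbf = 334.5 N; a = 22.6 m/s².
m = 14.80 kg
14.80 kg × (1 lb / 0.4536 kg) = 32.63 lb

32.6 lb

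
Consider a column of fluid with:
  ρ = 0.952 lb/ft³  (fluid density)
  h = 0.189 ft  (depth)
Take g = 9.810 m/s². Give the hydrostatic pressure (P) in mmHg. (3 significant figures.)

0.0646 mmHg

Directly: P = ρgh.
ρ = 0.952 lb/ft³ = 15.25 kg/m³; h = 0.189 ft = 0.05761 m; g = 9.810 m/s².
P = 8.618 Pa  (the unit combination reduces to kg/(m·s²) = Pa)
8.618 Pa × (1 mmHg / 133.3 Pa) = 0.06464 mmHg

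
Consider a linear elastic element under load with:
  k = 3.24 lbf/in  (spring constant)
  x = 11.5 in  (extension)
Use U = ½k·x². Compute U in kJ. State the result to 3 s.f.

0.0242 kJ

Directly: U = ½kx².
k = 3.24 lbf/in = 567.4 N/m; x = 11.5 in = 0.2921 m.
U = 24.21 J
24.21 J × (1 kJ / 1000 J) = 0.02421 kJ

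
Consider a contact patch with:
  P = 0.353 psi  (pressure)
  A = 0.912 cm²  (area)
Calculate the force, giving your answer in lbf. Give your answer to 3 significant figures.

0.0499 lbf

Rearranging: F = P·A.
P = 0.353 psi = 2434 Pa; A = 0.912 cm² = 9.120×10^-5 m².
F = 0.2220 N
0.2220 N × (1 lbf / 4.448 N) = 0.04990 lbf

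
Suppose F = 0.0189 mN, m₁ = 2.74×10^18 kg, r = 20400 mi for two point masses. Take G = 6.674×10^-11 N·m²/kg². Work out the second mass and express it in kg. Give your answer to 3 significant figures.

111 kg

Solving F = G·m₁·m₂/r² for m₂: m₂ = F·r²/(G·m₁).
F = 0.0189 mN = 1.890×10^-5 N; m₁ = 2.74×10^18 kg; r = 20400 mi = 3.283×10^7 m; G = 6.674×10^-11 N·m²/kg².
m₂ = 111.4 kg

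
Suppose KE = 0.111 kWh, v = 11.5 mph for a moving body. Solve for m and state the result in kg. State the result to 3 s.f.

Rearranging KE = ½mv² for m: m = 2·KE/v².
KE = 0.111 kWh = 3.996×10^5 J; v = 11.5 mph = 5.141 m/s.
m = 30239 kg

30200 kg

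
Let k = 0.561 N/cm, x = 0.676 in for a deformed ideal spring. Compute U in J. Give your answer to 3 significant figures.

0.00827 J

Directly: U = ½kx².
k = 0.561 N/cm = 56.10 N/m; x = 0.676 in = 0.01717 m.
U = 0.008270 J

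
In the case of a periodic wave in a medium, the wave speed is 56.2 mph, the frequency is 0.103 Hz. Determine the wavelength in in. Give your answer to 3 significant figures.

Rearranging: λ = v/f.
v = 56.2 mph = 25.12 m/s; f = 0.103 Hz.
λ = 243.9 m
243.9 m × (1 in / 0.02540 m) = 9603 in

9600 in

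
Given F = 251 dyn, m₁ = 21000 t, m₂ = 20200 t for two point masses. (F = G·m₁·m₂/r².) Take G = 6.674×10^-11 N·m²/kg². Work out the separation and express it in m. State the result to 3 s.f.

From Newton's law of gravitation: r = √(G·m₁m₂/F).
F = 251 dyn = 0.002510 N; m₁ = 21000 t = 2.100×10^7 kg; m₂ = 20200 t = 2.020×10^7 kg; G = 6.674×10^-11 N·m²/kg².
r = 3358 m

3360 m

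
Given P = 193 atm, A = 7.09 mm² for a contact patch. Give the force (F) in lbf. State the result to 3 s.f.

Solving P = F/A for F: F = P·A.
P = 193 atm = 1.956×10^7 Pa; A = 7.09 mm² = 7.090×10^-6 m².
F = 138.7 N
138.7 N × (1 lbf / 4.448 N) = 31.17 lbf

31.2 lbf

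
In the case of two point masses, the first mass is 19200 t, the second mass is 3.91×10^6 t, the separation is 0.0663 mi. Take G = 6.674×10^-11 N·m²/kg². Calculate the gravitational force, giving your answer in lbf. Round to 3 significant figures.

From Newton's law of gravitation: F = Gm₁m₂/r².
m₁ = 19200 t = 1.920×10^7 kg; m₂ = 3.91×10^6 t = 3.910×10^9 kg; r = 0.0663 mi = 106.7 m; G = 6.674×10^-11 N·m²/kg².
F = 440.1 N
440.1 N × (1 lbf / 4.448 N) = 98.94 lbf

98.9 lbf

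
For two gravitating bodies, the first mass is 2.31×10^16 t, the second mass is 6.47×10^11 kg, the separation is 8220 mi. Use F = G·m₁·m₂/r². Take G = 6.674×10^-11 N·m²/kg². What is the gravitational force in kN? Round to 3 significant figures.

From Newton's law of gravitation: F = Gm₁m₂/r².
m₁ = 2.31×10^16 t = 2.310×10^19 kg; m₂ = 6.47×10^11 kg; r = 8220 mi = 1.323×10^7 m; G = 6.674×10^-11 N·m²/kg².
F = 5.700×10^6 N
5.700×10^6 N × (1 kN / 1000 N) = 5700 kN

5700 kN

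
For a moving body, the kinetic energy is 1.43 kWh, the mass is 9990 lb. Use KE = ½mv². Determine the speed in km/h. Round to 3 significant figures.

172 km/h

Rearranging KE = ½mv² for v: v = √(2·KE/m).
KE = 1.43 kWh = 5.148×10^6 J; m = 9990 lb = 4531 kg.
v = 47.67 m/s
47.67 m/s × (1 km/h / 0.2778 m/s) = 171.6 km/h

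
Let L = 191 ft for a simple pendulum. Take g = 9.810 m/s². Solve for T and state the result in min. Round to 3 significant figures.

Directly: T = 2π√(L/g).
L = 191 ft = 58.22 m; g = 9.810 m/s².
T = 15.31 s
15.31 s × (1 min / 60.00 s) = 0.2551 min

0.255 min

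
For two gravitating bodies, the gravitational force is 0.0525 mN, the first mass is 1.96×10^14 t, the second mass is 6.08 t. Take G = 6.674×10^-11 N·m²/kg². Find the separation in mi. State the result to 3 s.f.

24200 mi

Solving F = G·m₁·m₂/r² for r: r = √(G·m₁m₂/F).
F = 0.0525 mN = 5.250×10^-5 N; m₁ = 1.96×10^14 t = 1.960×10^17 kg; m₂ = 6.08 t = 6080 kg; G = 6.674×10^-11 N·m²/kg².
r = 3.892×10^7 m
3.892×10^7 m × (1 mi / 1609 m) = 24185 mi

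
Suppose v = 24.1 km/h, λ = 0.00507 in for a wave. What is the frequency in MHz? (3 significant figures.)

Solving v = f·λ for f: f = v/λ.
v = 24.1 km/h = 6.694 m/s; λ = 0.00507 in = 1.288×10^-4 m.
f = 51984 Hz
51984 Hz × (1 MHz / 1.000×10^6 Hz) = 0.05198 MHz

0.0520 MHz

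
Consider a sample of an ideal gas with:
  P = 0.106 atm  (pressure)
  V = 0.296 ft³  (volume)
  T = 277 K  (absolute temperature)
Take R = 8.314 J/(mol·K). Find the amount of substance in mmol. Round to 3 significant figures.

Solving PV = nRT for n: n = PV/(RT).
P = 0.106 atm = 10740 Pa; V = 0.296 ft³ = 0.008382 m³; T = 277 K; R = 8.314 J/(mol·K).
n = 0.03909 mol
0.03909 mol × (1 mmol / 0.001000 mol) = 39.09 mmol

39.1 mmol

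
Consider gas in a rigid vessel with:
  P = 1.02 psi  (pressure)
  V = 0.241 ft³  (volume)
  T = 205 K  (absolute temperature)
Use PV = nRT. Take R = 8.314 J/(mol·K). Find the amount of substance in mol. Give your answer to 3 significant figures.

0.0282 mol

Rearranging PV = nRT for n: n = PV/(RT).
P = 1.02 psi = 7033 Pa; V = 0.241 ft³ = 0.006824 m³; T = 205 K; R = 8.314 J/(mol·K).
n = 0.02816 mol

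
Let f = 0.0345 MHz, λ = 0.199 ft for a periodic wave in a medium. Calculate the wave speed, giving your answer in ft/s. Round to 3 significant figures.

6870 ft/s

v is given directly by: v = fλ.
f = 0.0345 MHz = 34500 Hz; λ = 0.199 ft = 0.06066 m.
v = 2093 m/s
2093 m/s × (1 ft/s / 0.3048 m/s) = 6866 ft/s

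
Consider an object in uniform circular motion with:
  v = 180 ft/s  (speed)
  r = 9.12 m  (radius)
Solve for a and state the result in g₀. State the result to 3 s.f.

Directly: a = v²/r.
v = 180 ft/s = 54.86 m/s; r = 9.12 m.
a = 330.1 m/s²
330.1 m/s² × (1 g₀ / 9.807 m/s²) = 33.66 g₀

33.7 g₀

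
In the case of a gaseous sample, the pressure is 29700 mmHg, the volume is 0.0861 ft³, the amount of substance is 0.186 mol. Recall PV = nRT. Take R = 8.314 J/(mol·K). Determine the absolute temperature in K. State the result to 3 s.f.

Rearranging PV = nRT for T: T = PV/(nR).
P = 29700 mmHg = 3.960×10^6 Pa; V = 0.0861 ft³ = 0.002438 m³; n = 0.186 mol; R = 8.314 J/(mol·K).
T = 6243 K

6240 K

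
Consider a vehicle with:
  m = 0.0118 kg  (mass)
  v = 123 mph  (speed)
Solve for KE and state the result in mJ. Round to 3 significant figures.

17800 mJ

Directly: KE = ½mv².
m = 0.0118 kg; v = 123 mph = 54.99 m/s.
KE = 17.84 J  (the unit combination reduces to kg·m²/s² = J)
17.84 J × (1 mJ / 0.001000 J) = 17838 mJ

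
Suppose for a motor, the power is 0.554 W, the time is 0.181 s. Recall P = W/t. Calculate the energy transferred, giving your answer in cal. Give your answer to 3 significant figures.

Rearranging P = W/t for W: W = P·t.
P = 0.554 W; t = 0.181 s.
W = 0.1003 J  (the unit combination reduces to kg·m²/s² = J)
0.1003 J × (1 cal / 4.184 J) = 0.02397 cal

0.0240 cal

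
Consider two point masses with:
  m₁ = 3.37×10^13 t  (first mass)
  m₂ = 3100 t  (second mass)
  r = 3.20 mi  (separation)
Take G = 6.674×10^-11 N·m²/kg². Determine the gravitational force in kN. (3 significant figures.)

From Newton's law of gravitation: F = Gm₁m₂/r².
m₁ = 3.37×10^13 t = 3.370×10^16 kg; m₂ = 3100 t = 3.100×10^6 kg; r = 3.20 mi = 5150 m; G = 6.674×10^-11 N·m²/kg².
F = 2.629×10^5 N
2.629×10^5 N × (1 kN / 1000 N) = 262.9 kN

263 kN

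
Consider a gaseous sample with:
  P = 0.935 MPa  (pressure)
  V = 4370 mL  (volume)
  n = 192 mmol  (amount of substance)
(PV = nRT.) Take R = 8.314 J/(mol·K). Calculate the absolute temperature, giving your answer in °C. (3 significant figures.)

2290 °C

Rearranging: T = PV/(nR).
P = 0.935 MPa = 9.350×10^5 Pa; V = 4370 mL = 0.004370 m³; n = 192 mmol = 0.1920 mol; R = 8.314 J/(mol·K).
T = 2560 K
2560 K − 273.15 = 2287 °C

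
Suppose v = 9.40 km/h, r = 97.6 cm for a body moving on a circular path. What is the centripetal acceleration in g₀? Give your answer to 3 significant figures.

0.712 g₀

Directly: a = v²/r.
v = 9.40 km/h = 2.611 m/s; r = 97.6 cm = 0.9760 m.
a = 6.986 m/s²
6.986 m/s² × (1 g₀ / 9.807 m/s²) = 0.7123 g₀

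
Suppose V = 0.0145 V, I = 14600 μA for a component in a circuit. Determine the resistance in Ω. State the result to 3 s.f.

Rearranging V = I·R for R: R = V/I.
V = 0.0145 V; I = 14600 μA = 0.01460 A.
R = 0.9932 Ω

0.993 Ω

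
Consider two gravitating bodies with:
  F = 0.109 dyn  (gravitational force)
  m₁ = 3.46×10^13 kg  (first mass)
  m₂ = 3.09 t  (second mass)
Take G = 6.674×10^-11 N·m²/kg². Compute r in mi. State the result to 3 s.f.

Rearranging: r = √(G·m₁m₂/F).
F = 0.109 dyn = 1.090×10^-6 N; m₁ = 3.46×10^13 kg; m₂ = 3.09 t = 3090 kg; G = 6.674×10^-11 N·m²/kg².
r = 2.559×10^6 m
2.559×10^6 m × (1 mi / 1609 m) = 1590 mi

1590 mi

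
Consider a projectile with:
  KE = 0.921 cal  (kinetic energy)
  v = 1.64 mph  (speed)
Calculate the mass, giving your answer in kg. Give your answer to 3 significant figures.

Rearranging KE = ½mv² for m: m = 2·KE/v².
KE = 0.921 cal = 3.853 J; v = 1.64 mph = 0.7331 m/s.
m = 14.34 kg

14.3 kg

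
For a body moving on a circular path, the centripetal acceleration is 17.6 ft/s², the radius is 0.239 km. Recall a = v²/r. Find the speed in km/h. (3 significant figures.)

129 km/h

Rearranging a = v²/r for v: v = √(a·r).
a = 17.6 ft/s² = 5.364 m/s²; r = 0.239 km = 239.0 m.
v = 35.81 m/s
35.81 m/s × (1 km/h / 0.2778 m/s) = 128.9 km/h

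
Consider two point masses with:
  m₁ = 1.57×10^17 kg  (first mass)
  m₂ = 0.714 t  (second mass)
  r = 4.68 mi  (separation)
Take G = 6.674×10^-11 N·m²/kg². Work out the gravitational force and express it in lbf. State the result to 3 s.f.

From Newton's law of gravitation: F = Gm₁m₂/r².
m₁ = 1.57×10^17 kg; m₂ = 0.714 t = 714.0 kg; r = 4.68 mi = 7532 m; G = 6.674×10^-11 N·m²/kg².
F = 131.9 N  (the unit combination reduces to kg·m/s² = N)
131.9 N × (1 lbf / 4.448 N) = 29.65 lbf

29.6 lbf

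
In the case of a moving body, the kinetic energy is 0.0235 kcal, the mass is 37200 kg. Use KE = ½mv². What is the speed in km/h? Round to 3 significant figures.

0.262 km/h

Rearranging KE = ½mv² for v: v = √(2·KE/m).
KE = 0.0235 kcal = 98.32 J; m = 37200 kg.
v = 0.07271 m/s
0.07271 m/s × (1 km/h / 0.2778 m/s) = 0.2617 km/h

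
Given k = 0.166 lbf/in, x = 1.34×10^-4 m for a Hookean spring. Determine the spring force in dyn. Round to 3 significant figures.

390 dyn

Directly: F = kx.
k = 0.166 lbf/in = 29.07 N/m; x = 1.34×10^-4 m.
F = 0.003896 N
0.003896 N × (1 dyn / 1.000×10^-5 N) = 389.6 dyn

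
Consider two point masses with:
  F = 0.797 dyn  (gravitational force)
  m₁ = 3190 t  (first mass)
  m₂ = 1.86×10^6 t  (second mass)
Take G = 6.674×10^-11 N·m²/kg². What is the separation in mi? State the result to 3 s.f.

Solving F = G·m₁·m₂/r² for r: r = √(G·m₁m₂/F).
F = 0.797 dyn = 7.970×10^-6 N; m₁ = 3190 t = 3.190×10^6 kg; m₂ = 1.86×10^6 t = 1.860×10^9 kg; G = 6.674×10^-11 N·m²/kg².
r = 2.229×10^5 m
2.229×10^5 m × (1 mi / 1609 m) = 138.5 mi

139 mi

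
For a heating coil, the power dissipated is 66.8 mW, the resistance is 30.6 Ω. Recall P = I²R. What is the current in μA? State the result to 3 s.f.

Rearranging: I = √(P/R).
P = 66.8 mW = 0.06680 W; R = 30.6 Ω.
I = 0.04672 A
0.04672 A × (1 μA / 1.000×10^-6 A) = 46723 μA

46700 μA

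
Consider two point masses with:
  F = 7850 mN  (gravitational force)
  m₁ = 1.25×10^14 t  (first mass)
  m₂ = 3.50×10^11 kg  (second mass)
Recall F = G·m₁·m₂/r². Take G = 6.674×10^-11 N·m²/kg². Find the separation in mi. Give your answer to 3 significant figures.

3.79×10^5 mi

Solving F = G·m₁·m₂/r² for r: r = √(G·m₁m₂/F).
F = 7850 mN = 7.850 N; m₁ = 1.25×10^14 t = 1.250×10^17 kg; m₂ = 3.50×10^11 kg; G = 6.674×10^-11 N·m²/kg².
r = 6.099×10^8 m
6.099×10^8 m × (1 mi / 1609 m) = 3.790×10^5 mi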